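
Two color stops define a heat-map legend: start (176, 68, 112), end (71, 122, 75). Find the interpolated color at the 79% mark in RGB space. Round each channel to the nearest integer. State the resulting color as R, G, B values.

(93, 111, 83)

79% corresponds to t = 0.79.
R = 176 + 0.79 × (71 − 176) = 176 + 0.79 × -105 = 93.05 → 93
G = 68 + 0.79 × (122 − 68) = 68 + 0.79 × 54 = 110.66 → 111
B = 112 + 0.79 × (75 − 112) = 112 + 0.79 × -37 = 82.77 → 83
So the blended color is (93, 111, 83), about #5d6f53.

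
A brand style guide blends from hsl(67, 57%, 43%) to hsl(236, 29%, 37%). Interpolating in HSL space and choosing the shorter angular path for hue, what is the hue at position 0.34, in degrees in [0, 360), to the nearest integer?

Hue arc: Δh = 236 − 67 = 169° (|Δh| ≤ 180, already the shorter path).
H = 67 + 0.34 × (169) = 124.46 → 124°

124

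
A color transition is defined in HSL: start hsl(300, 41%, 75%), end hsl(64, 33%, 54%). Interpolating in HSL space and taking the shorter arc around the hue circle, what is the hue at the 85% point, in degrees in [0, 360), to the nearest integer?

Hue: 64 − 300 = -236°, but |-236| > 180 so the shorter arc goes the other way: Δh = -236 + 360 = 124°.
H = 300 + 0.85 × (124) = 405.4 → 405 → 405 mod 360 = 45°

45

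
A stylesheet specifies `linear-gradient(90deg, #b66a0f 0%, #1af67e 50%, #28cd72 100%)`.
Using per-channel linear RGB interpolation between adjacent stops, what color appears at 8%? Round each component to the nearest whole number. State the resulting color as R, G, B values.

8% lies between the 0% and 50% stops, so the local fraction is t = (8 − 0)/(50 − 0) = 8/50 ≈ 0.16.
#b66a0f → (182, 106, 15); #1af67e → (26, 246, 126).
R = 182 + 0.16 × (26 − 182) = 157.04 → 157
G = 106 + 0.16 × (246 − 106) = 128.4 → 128
B = 15 + 0.16 × (126 − 15) = 32.76 → 33

(157, 128, 33)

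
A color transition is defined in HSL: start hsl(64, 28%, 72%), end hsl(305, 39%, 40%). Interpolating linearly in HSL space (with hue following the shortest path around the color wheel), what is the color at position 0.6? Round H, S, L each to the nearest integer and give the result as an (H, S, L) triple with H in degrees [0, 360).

(353, 35, 53)

Hue: 305 − 64 = 241°, but |241| > 180 so the shorter arc goes the other way: Δh = 241 − 360 = -119°.
H = 64 + 0.6 × (-119) = -7.4 → -7 → -7 mod 360 = 353°
S = 28 + 0.6 × (39 − 28) = 34.6 → 35%
L = 72 + 0.6 × (40 − 72) = 52.8 → 53%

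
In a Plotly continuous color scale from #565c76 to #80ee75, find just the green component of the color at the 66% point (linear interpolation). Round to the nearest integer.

188

G₁ = 92 (from #565c76), G₂ = 238 (from #80ee75).
G = 92 + 0.66 × (238 − 92) = 188.36 → 188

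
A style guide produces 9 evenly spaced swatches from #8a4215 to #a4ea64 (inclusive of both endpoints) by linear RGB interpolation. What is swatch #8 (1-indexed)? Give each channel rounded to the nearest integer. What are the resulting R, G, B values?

With 9 swatches and endpoints inclusive, swatch 8 sits at t = (8 − 1)/(9 − 1) = 7/8 ≈ 0.875.
#8a4215 → (138, 66, 21); #a4ea64 → (164, 234, 100).
R = 138 + 0.875 × (164 − 138) = 160.75 → 161
G = 66 + 0.875 × (234 − 66) = 213 → 213
B = 21 + 0.875 × (100 − 21) = 90.125 → 90

(161, 213, 90)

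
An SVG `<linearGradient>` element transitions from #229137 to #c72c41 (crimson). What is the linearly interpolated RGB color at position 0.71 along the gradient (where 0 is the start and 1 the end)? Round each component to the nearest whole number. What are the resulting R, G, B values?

#229137 → (34, 145, 55); #c72c41 → (199, 44, 65).
R = 34 + 0.71 × (199 − 34) = 34 + 0.71 × 165 = 151.15 → 151
G = 145 + 0.71 × (44 − 145) = 145 + 0.71 × -101 = 73.29 → 73
B = 55 + 0.71 × (65 − 55) = 55 + 0.71 × 10 = 62.1 → 62

(151, 73, 62)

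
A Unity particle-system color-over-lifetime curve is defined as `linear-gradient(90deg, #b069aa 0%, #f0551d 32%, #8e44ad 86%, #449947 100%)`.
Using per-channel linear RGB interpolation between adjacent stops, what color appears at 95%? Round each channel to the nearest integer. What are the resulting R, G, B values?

95% lies between the 86% and 100% stops, so the local fraction is t = (95 − 86)/(100 − 86) = 9/14 ≈ 0.6429.
#8e44ad → (142, 68, 173); #449947 → (68, 153, 71).
R = 142 + 0.6429 × (68 − 142) = 94.425 → 94
G = 68 + 0.6429 × (153 − 68) = 122.647 → 123
B = 173 + 0.6429 × (71 − 173) = 107.424 → 107

(94, 123, 107)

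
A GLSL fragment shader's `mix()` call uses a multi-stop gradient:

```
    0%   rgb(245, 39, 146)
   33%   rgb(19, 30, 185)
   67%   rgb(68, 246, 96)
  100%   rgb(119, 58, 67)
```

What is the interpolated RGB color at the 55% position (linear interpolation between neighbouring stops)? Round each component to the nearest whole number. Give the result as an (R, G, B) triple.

55% lies between the 33% and 67% stops, so the local fraction is t = (55 − 33)/(67 − 33) = 22/34 ≈ 0.6471.
R = 19 + 0.6471 × (68 − 19) = 50.708 → 51
G = 30 + 0.6471 × (246 − 30) = 169.774 → 170
B = 185 + 0.6471 × (96 − 185) = 127.408 → 127

(51, 170, 127)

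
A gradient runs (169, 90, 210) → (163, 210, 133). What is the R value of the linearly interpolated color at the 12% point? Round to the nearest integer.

R = 169 + 0.12 × (163 − 169) = 168.28 → 168

168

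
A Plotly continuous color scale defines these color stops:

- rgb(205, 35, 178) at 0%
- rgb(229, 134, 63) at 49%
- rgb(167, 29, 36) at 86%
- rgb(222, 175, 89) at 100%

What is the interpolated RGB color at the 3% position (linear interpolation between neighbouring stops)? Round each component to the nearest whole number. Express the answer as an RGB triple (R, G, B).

3% lies between the 0% and 49% stops, so the local fraction is t = (3 − 0)/(49 − 0) = 3/49 ≈ 0.0612.
R = 205 + 0.0612 × (229 − 205) = 206.469 → 206
G = 35 + 0.0612 × (134 − 35) = 41.059 → 41
B = 178 + 0.0612 × (63 − 178) = 170.962 → 171

(206, 41, 171)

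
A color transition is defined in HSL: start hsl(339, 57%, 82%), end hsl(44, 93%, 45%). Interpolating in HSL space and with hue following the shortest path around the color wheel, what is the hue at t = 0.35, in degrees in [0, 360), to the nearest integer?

2

Hue: 44 − 339 = -295°, but |-295| > 180 so the shorter arc goes the other way: Δh = -295 + 360 = 65°.
H = 339 + 0.35 × (65) = 361.75 → 362 → 362 mod 360 = 2°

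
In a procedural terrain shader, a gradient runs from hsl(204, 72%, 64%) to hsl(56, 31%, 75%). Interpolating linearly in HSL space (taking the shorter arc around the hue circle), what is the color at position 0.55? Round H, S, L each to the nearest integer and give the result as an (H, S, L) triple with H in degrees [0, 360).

(123, 49, 70)

Hue arc: Δh = 56 − 204 = -148° (|Δh| ≤ 180, already the shorter path).
H = 204 + 0.55 × (-148) = 122.6 → 123°
S = 72 + 0.55 × (31 − 72) = 49.45 → 49%
L = 64 + 0.55 × (75 − 64) = 70.05 → 70%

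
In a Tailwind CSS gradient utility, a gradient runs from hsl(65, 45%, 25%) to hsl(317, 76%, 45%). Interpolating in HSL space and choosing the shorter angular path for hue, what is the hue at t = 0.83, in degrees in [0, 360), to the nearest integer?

335

Hue: 317 − 65 = 252°, but |252| > 180 so the shorter arc goes the other way: Δh = 252 − 360 = -108°.
H = 65 + 0.83 × (-108) = -24.64 → -25 → -25 mod 360 = 335°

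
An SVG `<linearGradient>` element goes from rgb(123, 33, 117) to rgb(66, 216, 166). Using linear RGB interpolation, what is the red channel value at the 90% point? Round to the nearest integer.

R = 123 + 0.9 × (66 − 123) = 71.7 → 72

72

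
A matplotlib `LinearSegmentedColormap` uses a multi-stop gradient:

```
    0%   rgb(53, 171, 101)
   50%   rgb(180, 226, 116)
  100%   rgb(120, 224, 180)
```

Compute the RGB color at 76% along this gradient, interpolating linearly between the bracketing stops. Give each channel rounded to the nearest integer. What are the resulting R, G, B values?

76% lies between the 50% and 100% stops, so the local fraction is t = (76 − 50)/(100 − 50) = 26/50 ≈ 0.52.
R = 180 + 0.52 × (120 − 180) = 148.8 → 149
G = 226 + 0.52 × (224 − 226) = 224.96 → 225
B = 116 + 0.52 × (180 − 116) = 149.28 → 149

(149, 225, 149)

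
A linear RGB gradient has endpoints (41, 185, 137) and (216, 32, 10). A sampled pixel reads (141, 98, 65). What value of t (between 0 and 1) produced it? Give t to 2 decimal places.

0.57

Invert the lerp on the R channel (largest span, 175): t = (141 − 41) / (216 − 41) = 100/175 = 0.57143.
Check on G: (98 − 185)/(32 − 185) = 0.5686 ✓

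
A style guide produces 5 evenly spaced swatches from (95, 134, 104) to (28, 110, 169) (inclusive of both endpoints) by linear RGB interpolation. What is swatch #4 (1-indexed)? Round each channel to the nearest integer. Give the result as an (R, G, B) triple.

With 5 swatches and endpoints inclusive, swatch 4 sits at t = (4 − 1)/(5 − 1) = 3/4 ≈ 0.75.
R = 95 + 0.75 × (28 − 95) = 44.75 → 45
G = 134 + 0.75 × (110 − 134) = 116 → 116
B = 104 + 0.75 × (169 − 104) = 152.75 → 153

(45, 116, 153)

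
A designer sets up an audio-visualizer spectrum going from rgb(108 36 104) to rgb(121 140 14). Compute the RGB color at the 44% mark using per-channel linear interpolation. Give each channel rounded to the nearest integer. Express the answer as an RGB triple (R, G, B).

(114, 82, 64)

44% corresponds to t = 0.44.
R = 108 + 0.44 × (121 − 108) = 108 + 0.44 × 13 = 113.72 → 114
G = 36 + 0.44 × (140 − 36) = 36 + 0.44 × 104 = 81.76 → 82
B = 104 + 0.44 × (14 − 104) = 104 + 0.44 × -90 = 64.4 → 64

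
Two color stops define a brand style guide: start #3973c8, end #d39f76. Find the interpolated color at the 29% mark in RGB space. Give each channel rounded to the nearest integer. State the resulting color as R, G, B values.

(102, 128, 176)

#3973c8 → (57, 115, 200); #d39f76 → (211, 159, 118).
29% corresponds to t = 0.29.
R = 57 + 0.29 × (211 − 57) = 57 + 0.29 × 154 = 101.66 → 102
G = 115 + 0.29 × (159 − 115) = 115 + 0.29 × 44 = 127.76 → 128
B = 200 + 0.29 × (118 − 200) = 200 + 0.29 × -82 = 176.22 → 176
So the blended color is (102, 128, 176), about #6680b0.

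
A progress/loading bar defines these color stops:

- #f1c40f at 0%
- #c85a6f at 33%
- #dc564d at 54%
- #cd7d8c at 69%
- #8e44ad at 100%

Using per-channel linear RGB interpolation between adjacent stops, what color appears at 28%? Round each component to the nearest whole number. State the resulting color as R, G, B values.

(206, 106, 96)

28% lies between the 0% and 33% stops, so the local fraction is t = (28 − 0)/(33 − 0) = 28/33 ≈ 0.8485.
#f1c40f → (241, 196, 15); #c85a6f → (200, 90, 111).
R = 241 + 0.8485 × (200 − 241) = 206.212 → 206
G = 196 + 0.8485 × (90 − 196) = 106.059 → 106
B = 15 + 0.8485 × (111 − 15) = 96.456 → 96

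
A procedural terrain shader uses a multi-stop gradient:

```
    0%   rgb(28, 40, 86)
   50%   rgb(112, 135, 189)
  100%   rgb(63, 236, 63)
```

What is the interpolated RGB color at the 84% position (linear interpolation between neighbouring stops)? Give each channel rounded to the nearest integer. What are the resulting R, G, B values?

84% lies between the 50% and 100% stops, so the local fraction is t = (84 − 50)/(100 − 50) = 34/50 ≈ 0.68.
R = 112 + 0.68 × (63 − 112) = 78.68 → 79
G = 135 + 0.68 × (236 − 135) = 203.68 → 204
B = 189 + 0.68 × (63 − 189) = 103.32 → 103

(79, 204, 103)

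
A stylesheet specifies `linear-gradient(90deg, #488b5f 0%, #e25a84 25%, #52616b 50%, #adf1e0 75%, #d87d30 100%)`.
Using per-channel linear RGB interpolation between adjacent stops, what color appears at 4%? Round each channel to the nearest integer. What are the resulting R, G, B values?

4% lies between the 0% and 25% stops, so the local fraction is t = (4 − 0)/(25 − 0) = 4/25 ≈ 0.16.
#488b5f → (72, 139, 95); #e25a84 → (226, 90, 132).
R = 72 + 0.16 × (226 − 72) = 96.64 → 97
G = 139 + 0.16 × (90 − 139) = 131.16 → 131
B = 95 + 0.16 × (132 − 95) = 100.92 → 101

(97, 131, 101)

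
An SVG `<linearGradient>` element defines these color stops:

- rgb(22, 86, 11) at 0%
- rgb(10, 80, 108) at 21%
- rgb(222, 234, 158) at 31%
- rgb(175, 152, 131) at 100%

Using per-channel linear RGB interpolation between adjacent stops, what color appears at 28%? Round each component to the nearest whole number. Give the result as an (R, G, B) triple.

(158, 188, 143)

28% lies between the 21% and 31% stops, so the local fraction is t = (28 − 21)/(31 − 21) = 7/10 ≈ 0.7.
R = 10 + 0.7 × (222 − 10) = 158.4 → 158
G = 80 + 0.7 × (234 − 80) = 187.8 → 188
B = 108 + 0.7 × (158 − 108) = 143 → 143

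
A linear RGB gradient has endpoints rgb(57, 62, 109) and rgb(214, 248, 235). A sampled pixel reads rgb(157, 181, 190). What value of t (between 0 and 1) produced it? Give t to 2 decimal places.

Invert the lerp on the G channel (largest span, 186): t = (181 − 62) / (248 − 62) = 119/186 = 0.63978.
Check on R: (157 − 57)/(214 − 57) = 0.6369 ✓

0.64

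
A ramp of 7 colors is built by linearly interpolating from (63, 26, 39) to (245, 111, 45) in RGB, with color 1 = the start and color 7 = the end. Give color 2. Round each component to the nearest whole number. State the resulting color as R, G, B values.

With 7 swatches and endpoints inclusive, swatch 2 sits at t = (2 − 1)/(7 − 1) = 1/6 ≈ 0.1667.
R = 63 + 0.1667 × (245 − 63) = 93.339 → 93
G = 26 + 0.1667 × (111 − 26) = 40.169 → 40
B = 39 + 0.1667 × (45 − 39) = 40 → 40

(93, 40, 40)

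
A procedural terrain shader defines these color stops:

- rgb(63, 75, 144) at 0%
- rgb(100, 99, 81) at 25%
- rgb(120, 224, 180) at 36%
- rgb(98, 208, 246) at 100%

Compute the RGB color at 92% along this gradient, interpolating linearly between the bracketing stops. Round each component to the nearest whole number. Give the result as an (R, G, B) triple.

92% lies between the 36% and 100% stops, so the local fraction is t = (92 − 36)/(100 − 36) = 56/64 ≈ 0.875.
R = 120 + 0.875 × (98 − 120) = 100.75 → 101
G = 224 + 0.875 × (208 − 224) = 210 → 210
B = 180 + 0.875 × (246 − 180) = 237.75 → 238

(101, 210, 238)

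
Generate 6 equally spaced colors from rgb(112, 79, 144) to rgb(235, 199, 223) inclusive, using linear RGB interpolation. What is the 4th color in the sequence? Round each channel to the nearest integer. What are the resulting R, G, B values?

With 6 swatches and endpoints inclusive, swatch 4 sits at t = (4 − 1)/(6 − 1) = 3/5 ≈ 0.6.
R = 112 + 0.6 × (235 − 112) = 185.8 → 186
G = 79 + 0.6 × (199 − 79) = 151 → 151
B = 144 + 0.6 × (223 − 144) = 191.4 → 191

(186, 151, 191)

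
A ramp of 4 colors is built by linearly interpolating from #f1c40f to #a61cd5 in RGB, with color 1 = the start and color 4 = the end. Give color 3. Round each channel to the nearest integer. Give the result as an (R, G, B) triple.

With 4 swatches and endpoints inclusive, swatch 3 sits at t = (3 − 1)/(4 − 1) = 2/3 ≈ 0.6667.
#f1c40f → (241, 196, 15); #a61cd5 → (166, 28, 213).
R = 241 + 0.6667 × (166 − 241) = 190.998 → 191
G = 196 + 0.6667 × (28 − 196) = 83.994 → 84
B = 15 + 0.6667 × (213 − 15) = 147.007 → 147

(191, 84, 147)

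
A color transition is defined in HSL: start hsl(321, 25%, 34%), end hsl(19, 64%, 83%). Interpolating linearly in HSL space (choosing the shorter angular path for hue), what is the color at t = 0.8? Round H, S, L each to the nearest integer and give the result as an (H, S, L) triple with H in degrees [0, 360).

(7, 56, 73)

Hue: 19 − 321 = -302°, but |-302| > 180 so the shorter arc goes the other way: Δh = -302 + 360 = 58°.
H = 321 + 0.8 × (58) = 367.4 → 367 → 367 mod 360 = 7°
S = 25 + 0.8 × (64 − 25) = 56.2 → 56%
L = 34 + 0.8 × (83 − 34) = 73.2 → 73%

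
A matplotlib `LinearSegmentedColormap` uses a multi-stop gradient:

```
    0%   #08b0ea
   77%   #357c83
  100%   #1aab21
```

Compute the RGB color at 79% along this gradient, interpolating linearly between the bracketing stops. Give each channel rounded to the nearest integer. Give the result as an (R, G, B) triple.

(51, 128, 122)

79% lies between the 77% and 100% stops, so the local fraction is t = (79 − 77)/(100 − 77) = 2/23 ≈ 0.087.
#357c83 → (53, 124, 131); #1aab21 → (26, 171, 33).
R = 53 + 0.087 × (26 − 53) = 50.651 → 51
G = 124 + 0.087 × (171 − 124) = 128.089 → 128
B = 131 + 0.087 × (33 − 131) = 122.474 → 122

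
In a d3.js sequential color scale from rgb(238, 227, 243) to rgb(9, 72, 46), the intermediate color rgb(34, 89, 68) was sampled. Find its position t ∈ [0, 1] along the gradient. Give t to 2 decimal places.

0.89

Invert the lerp on the R channel (largest span, 229): t = (34 − 238) / (9 − 238) = -204/-229 = 0.89083.
Check on G: (89 − 227)/(72 − 227) = 0.8903 ✓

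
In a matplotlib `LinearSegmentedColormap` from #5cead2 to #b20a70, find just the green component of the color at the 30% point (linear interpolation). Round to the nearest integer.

G₁ = 234 (from #5cead2), G₂ = 10 (from #b20a70).
G = 234 + 0.3 × (10 − 234) = 166.8 → 167

167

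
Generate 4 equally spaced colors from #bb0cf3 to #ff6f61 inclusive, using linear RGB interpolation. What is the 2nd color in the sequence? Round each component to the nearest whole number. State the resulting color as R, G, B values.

With 4 swatches and endpoints inclusive, swatch 2 sits at t = (2 − 1)/(4 − 1) = 1/3 ≈ 0.3333.
#bb0cf3 → (187, 12, 243); #ff6f61 → (255, 111, 97).
R = 187 + 0.3333 × (255 − 187) = 209.664 → 210
G = 12 + 0.3333 × (111 − 12) = 44.997 → 45
B = 243 + 0.3333 × (97 − 243) = 194.338 → 194

(210, 45, 194)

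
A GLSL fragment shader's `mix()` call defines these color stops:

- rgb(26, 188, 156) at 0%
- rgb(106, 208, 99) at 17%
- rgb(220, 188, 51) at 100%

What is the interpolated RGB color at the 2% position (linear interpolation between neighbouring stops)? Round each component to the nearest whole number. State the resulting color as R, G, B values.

(35, 190, 149)

2% lies between the 0% and 17% stops, so the local fraction is t = (2 − 0)/(17 − 0) = 2/17 ≈ 0.1176.
R = 26 + 0.1176 × (106 − 26) = 35.408 → 35
G = 188 + 0.1176 × (208 − 188) = 190.352 → 190
B = 156 + 0.1176 × (99 − 156) = 149.297 → 149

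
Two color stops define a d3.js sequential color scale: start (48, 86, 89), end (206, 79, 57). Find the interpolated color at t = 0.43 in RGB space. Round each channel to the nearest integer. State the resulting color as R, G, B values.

R = 48 + 0.43 × (206 − 48) = 48 + 0.43 × 158 = 115.94 → 116
G = 86 + 0.43 × (79 − 86) = 86 + 0.43 × -7 = 82.99 → 83
B = 89 + 0.43 × (57 − 89) = 89 + 0.43 × -32 = 75.24 → 75
So the blended color is (116, 83, 75), about #74534b.

(116, 83, 75)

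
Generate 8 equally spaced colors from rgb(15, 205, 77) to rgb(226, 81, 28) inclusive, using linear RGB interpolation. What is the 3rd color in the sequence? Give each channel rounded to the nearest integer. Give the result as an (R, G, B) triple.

With 8 swatches and endpoints inclusive, swatch 3 sits at t = (3 − 1)/(8 − 1) = 2/7 ≈ 0.2857.
R = 15 + 0.2857 × (226 − 15) = 75.283 → 75
G = 205 + 0.2857 × (81 − 205) = 169.573 → 170
B = 77 + 0.2857 × (28 − 77) = 63.001 → 63

(75, 170, 63)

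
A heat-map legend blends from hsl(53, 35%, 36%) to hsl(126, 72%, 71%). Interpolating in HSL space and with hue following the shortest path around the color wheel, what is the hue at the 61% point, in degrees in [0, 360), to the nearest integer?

Hue arc: Δh = 126 − 53 = 73° (|Δh| ≤ 180, already the shorter path).
H = 53 + 0.61 × (73) = 97.53 → 98°

98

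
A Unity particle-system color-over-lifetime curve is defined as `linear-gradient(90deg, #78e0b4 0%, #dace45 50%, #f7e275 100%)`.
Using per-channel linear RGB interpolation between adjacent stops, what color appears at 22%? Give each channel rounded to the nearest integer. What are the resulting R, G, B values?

22% lies between the 0% and 50% stops, so the local fraction is t = (22 − 0)/(50 − 0) = 22/50 ≈ 0.44.
#78e0b4 → (120, 224, 180); #dace45 → (218, 206, 69).
R = 120 + 0.44 × (218 − 120) = 163.12 → 163
G = 224 + 0.44 × (206 − 224) = 216.08 → 216
B = 180 + 0.44 × (69 − 180) = 131.16 → 131

(163, 216, 131)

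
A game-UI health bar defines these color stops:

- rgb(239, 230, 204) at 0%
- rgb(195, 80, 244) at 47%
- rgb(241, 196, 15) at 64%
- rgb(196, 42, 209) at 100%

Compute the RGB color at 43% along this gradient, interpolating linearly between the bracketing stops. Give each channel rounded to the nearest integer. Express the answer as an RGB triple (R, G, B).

(199, 93, 241)

43% lies between the 0% and 47% stops, so the local fraction is t = (43 − 0)/(47 − 0) = 43/47 ≈ 0.9149.
R = 239 + 0.9149 × (195 − 239) = 198.744 → 199
G = 230 + 0.9149 × (80 − 230) = 92.765 → 93
B = 204 + 0.9149 × (244 − 204) = 240.596 → 241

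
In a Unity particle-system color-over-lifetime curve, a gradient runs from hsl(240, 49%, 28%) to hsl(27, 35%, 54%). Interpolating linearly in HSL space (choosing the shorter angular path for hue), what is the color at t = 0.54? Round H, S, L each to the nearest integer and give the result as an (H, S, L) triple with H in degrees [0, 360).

Hue: 27 − 240 = -213°, but |-213| > 180 so the shorter arc goes the other way: Δh = -213 + 360 = 147°.
H = 240 + 0.54 × (147) = 319.38 → 319°
S = 49 + 0.54 × (35 − 49) = 41.44 → 41%
L = 28 + 0.54 × (54 − 28) = 42.04 → 42%

(319, 41, 42)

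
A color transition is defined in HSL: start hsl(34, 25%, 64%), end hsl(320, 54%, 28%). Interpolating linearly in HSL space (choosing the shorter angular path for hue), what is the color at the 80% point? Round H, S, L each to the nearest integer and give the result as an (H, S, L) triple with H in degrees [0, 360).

(335, 48, 35)

Hue: 320 − 34 = 286°, but |286| > 180 so the shorter arc goes the other way: Δh = 286 − 360 = -74°.
H = 34 + 0.8 × (-74) = -25.2 → -25 → -25 mod 360 = 335°
S = 25 + 0.8 × (54 − 25) = 48.2 → 48%
L = 64 + 0.8 × (28 − 64) = 35.2 → 35%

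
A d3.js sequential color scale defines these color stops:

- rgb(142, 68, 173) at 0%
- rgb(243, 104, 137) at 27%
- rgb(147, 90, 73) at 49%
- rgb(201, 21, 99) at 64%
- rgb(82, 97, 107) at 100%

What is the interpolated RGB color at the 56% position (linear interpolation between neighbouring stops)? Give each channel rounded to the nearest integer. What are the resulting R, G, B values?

56% lies between the 49% and 64% stops, so the local fraction is t = (56 − 49)/(64 − 49) = 7/15 ≈ 0.4667.
R = 147 + 0.4667 × (201 − 147) = 172.202 → 172
G = 90 + 0.4667 × (21 − 90) = 57.798 → 58
B = 73 + 0.4667 × (99 − 73) = 85.134 → 85

(172, 58, 85)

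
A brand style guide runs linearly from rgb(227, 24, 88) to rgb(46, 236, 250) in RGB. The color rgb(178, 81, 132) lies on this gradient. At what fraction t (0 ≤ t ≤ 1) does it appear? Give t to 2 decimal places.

Invert the lerp on the G channel (largest span, 212): t = (81 − 24) / (236 − 24) = 57/212 = 0.26887.
Check on R: (178 − 227)/(46 − 227) = 0.2707 ✓

0.27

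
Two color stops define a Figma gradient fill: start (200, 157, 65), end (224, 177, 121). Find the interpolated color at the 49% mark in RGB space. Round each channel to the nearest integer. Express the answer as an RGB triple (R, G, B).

49% corresponds to t = 0.49.
R = 200 + 0.49 × (224 − 200) = 200 + 0.49 × 24 = 211.76 → 212
G = 157 + 0.49 × (177 − 157) = 157 + 0.49 × 20 = 166.8 → 167
B = 65 + 0.49 × (121 − 65) = 65 + 0.49 × 56 = 92.44 → 92

(212, 167, 92)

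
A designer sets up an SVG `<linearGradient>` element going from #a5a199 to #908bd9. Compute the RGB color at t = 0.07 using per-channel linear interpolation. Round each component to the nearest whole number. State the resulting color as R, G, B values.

#a5a199 → (165, 161, 153); #908bd9 → (144, 139, 217).
R = 165 + 0.07 × (144 − 165) = 165 + 0.07 × -21 = 163.53 → 164
G = 161 + 0.07 × (139 − 161) = 161 + 0.07 × -22 = 159.46 → 159
B = 153 + 0.07 × (217 − 153) = 153 + 0.07 × 64 = 157.48 → 157

(164, 159, 157)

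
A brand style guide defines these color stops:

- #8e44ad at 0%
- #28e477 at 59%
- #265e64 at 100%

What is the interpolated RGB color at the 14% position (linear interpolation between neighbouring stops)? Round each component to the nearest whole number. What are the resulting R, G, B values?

14% lies between the 0% and 59% stops, so the local fraction is t = (14 − 0)/(59 − 0) = 14/59 ≈ 0.2373.
#8e44ad → (142, 68, 173); #28e477 → (40, 228, 119).
R = 142 + 0.2373 × (40 − 142) = 117.795 → 118
G = 68 + 0.2373 × (228 − 68) = 105.968 → 106
B = 173 + 0.2373 × (119 − 173) = 160.186 → 160

(118, 106, 160)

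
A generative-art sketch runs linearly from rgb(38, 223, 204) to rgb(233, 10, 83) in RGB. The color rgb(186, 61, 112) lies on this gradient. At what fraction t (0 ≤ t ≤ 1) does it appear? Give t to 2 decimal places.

Invert the lerp on the G channel (largest span, 213): t = (61 − 223) / (10 − 223) = -162/-213 = 0.76056.
Check on R: (186 − 38)/(233 − 38) = 0.759 ✓

0.76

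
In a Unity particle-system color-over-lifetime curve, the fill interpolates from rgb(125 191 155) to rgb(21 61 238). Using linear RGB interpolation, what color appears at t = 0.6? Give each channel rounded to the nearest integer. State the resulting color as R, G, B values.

(63, 113, 205)

R = 125 + 0.6 × (21 − 125) = 125 + 0.6 × -104 = 62.6 → 63
G = 191 + 0.6 × (61 − 191) = 191 + 0.6 × -130 = 113 → 113
B = 155 + 0.6 × (238 − 155) = 155 + 0.6 × 83 = 204.8 → 205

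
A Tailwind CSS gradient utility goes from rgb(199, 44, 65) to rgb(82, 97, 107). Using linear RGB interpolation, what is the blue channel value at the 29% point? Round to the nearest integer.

77

B = 65 + 0.29 × (107 − 65) = 77.18 → 77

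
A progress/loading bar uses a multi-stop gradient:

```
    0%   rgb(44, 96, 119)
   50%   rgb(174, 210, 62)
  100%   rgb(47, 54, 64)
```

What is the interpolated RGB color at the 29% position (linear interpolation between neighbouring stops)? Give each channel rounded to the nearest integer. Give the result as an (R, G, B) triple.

29% lies between the 0% and 50% stops, so the local fraction is t = (29 − 0)/(50 − 0) = 29/50 ≈ 0.58.
R = 44 + 0.58 × (174 − 44) = 119.4 → 119
G = 96 + 0.58 × (210 − 96) = 162.12 → 162
B = 119 + 0.58 × (62 − 119) = 85.94 → 86

(119, 162, 86)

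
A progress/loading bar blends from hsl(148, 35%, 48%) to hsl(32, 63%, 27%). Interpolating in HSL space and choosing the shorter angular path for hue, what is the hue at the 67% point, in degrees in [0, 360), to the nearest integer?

70

Hue arc: Δh = 32 − 148 = -116° (|Δh| ≤ 180, already the shorter path).
H = 148 + 0.67 × (-116) = 70.28 → 70°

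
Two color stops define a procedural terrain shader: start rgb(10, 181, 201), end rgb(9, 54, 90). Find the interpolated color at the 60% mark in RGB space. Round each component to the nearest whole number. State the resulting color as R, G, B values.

60% corresponds to t = 0.6.
R = 10 + 0.6 × (9 − 10) = 10 + 0.6 × -1 = 9.4 → 9
G = 181 + 0.6 × (54 − 181) = 181 + 0.6 × -127 = 104.8 → 105
B = 201 + 0.6 × (90 − 201) = 201 + 0.6 × -111 = 134.4 → 134

(9, 105, 134)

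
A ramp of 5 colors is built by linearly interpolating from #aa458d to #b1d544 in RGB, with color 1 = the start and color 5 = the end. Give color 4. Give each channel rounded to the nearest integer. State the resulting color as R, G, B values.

(175, 177, 86)

With 5 swatches and endpoints inclusive, swatch 4 sits at t = (4 − 1)/(5 − 1) = 3/4 ≈ 0.75.
#aa458d → (170, 69, 141); #b1d544 → (177, 213, 68).
R = 170 + 0.75 × (177 − 170) = 175.25 → 175
G = 69 + 0.75 × (213 − 69) = 177 → 177
B = 141 + 0.75 × (68 − 141) = 86.25 → 86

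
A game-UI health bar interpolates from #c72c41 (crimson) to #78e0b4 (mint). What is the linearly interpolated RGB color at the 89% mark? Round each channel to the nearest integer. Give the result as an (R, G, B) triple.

(129, 204, 167)

#c72c41 → (199, 44, 65); #78e0b4 → (120, 224, 180).
89% corresponds to t = 0.89.
R = 199 + 0.89 × (120 − 199) = 199 + 0.89 × -79 = 128.69 → 129
G = 44 + 0.89 × (224 − 44) = 44 + 0.89 × 180 = 204.2 → 204
B = 65 + 0.89 × (180 − 65) = 65 + 0.89 × 115 = 167.35 → 167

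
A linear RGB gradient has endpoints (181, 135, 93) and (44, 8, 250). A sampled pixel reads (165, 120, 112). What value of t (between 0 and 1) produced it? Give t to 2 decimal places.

0.12

Invert the lerp on the B channel (largest span, 157): t = (112 − 93) / (250 − 93) = 19/157 = 0.12102.
Check on R: (165 − 181)/(44 − 181) = 0.1168 ✓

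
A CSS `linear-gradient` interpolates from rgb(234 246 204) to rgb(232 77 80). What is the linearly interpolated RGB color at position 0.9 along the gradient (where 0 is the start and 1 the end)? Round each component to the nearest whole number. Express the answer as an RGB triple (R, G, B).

R = 234 + 0.9 × (232 − 234) = 234 + 0.9 × -2 = 232.2 → 232
G = 246 + 0.9 × (77 − 246) = 246 + 0.9 × -169 = 93.9 → 94
B = 204 + 0.9 × (80 − 204) = 204 + 0.9 × -124 = 92.4 → 92

(232, 94, 92)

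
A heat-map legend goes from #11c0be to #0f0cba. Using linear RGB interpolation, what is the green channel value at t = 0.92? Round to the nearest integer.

26

G₁ = 192 (from #11c0be), G₂ = 12 (from #0f0cba).
G = 192 + 0.92 × (12 − 192) = 26.4 → 26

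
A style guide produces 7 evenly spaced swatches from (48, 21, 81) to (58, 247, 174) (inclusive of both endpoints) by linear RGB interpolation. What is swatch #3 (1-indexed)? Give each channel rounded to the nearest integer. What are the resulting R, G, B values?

With 7 swatches and endpoints inclusive, swatch 3 sits at t = (3 − 1)/(7 − 1) = 2/6 ≈ 0.3333.
R = 48 + 0.3333 × (58 − 48) = 51.333 → 51
G = 21 + 0.3333 × (247 − 21) = 96.326 → 96
B = 81 + 0.3333 × (174 − 81) = 111.997 → 112

(51, 96, 112)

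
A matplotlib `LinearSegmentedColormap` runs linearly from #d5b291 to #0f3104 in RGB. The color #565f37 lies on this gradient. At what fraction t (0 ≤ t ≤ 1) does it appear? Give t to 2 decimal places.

Invert the lerp on the R channel (largest span, 198): t = (86 − 213) / (15 − 213) = -127/-198 = 0.64141.
Check on G: (95 − 178)/(49 − 178) = 0.6434 ✓

0.64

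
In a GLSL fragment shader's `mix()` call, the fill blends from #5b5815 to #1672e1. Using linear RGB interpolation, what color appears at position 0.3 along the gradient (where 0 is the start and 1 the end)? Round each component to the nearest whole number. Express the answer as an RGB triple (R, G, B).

#5b5815 → (91, 88, 21); #1672e1 → (22, 114, 225).
R = 91 + 0.3 × (22 − 91) = 91 + 0.3 × -69 = 70.3 → 70
G = 88 + 0.3 × (114 − 88) = 88 + 0.3 × 26 = 95.8 → 96
B = 21 + 0.3 × (225 − 21) = 21 + 0.3 × 204 = 82.2 → 82

(70, 96, 82)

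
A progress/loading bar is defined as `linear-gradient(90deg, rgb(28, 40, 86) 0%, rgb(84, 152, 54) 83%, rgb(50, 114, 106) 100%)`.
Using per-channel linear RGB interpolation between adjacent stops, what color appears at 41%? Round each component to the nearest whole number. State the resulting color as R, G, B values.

(56, 95, 70)

41% lies between the 0% and 83% stops, so the local fraction is t = (41 − 0)/(83 − 0) = 41/83 ≈ 0.494.
R = 28 + 0.494 × (84 − 28) = 55.664 → 56
G = 40 + 0.494 × (152 − 40) = 95.328 → 95
B = 86 + 0.494 × (54 − 86) = 70.192 → 70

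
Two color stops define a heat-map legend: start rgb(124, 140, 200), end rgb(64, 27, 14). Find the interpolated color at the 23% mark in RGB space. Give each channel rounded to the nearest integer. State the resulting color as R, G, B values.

(110, 114, 157)

23% corresponds to t = 0.23.
R = 124 + 0.23 × (64 − 124) = 124 + 0.23 × -60 = 110.2 → 110
G = 140 + 0.23 × (27 − 140) = 140 + 0.23 × -113 = 114.01 → 114
B = 200 + 0.23 × (14 − 200) = 200 + 0.23 × -186 = 157.22 → 157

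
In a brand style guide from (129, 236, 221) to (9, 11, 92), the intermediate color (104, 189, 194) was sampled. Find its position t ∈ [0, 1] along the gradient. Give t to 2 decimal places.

0.21

Invert the lerp on the G channel (largest span, 225): t = (189 − 236) / (11 − 236) = -47/-225 = 0.20889.
Check on R: (104 − 129)/(9 − 129) = 0.2083 ✓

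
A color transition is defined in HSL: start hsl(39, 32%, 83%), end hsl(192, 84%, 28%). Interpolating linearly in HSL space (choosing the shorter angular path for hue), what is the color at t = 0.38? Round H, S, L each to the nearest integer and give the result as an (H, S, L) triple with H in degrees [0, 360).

(97, 52, 62)

Hue arc: Δh = 192 − 39 = 153° (|Δh| ≤ 180, already the shorter path).
H = 39 + 0.38 × (153) = 97.14 → 97°
S = 32 + 0.38 × (84 − 32) = 51.76 → 52%
L = 83 + 0.38 × (28 − 83) = 62.1 → 62%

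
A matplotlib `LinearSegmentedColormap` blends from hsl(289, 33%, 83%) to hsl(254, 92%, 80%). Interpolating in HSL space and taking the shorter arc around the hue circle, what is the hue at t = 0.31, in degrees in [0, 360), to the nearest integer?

278

Hue arc: Δh = 254 − 289 = -35° (|Δh| ≤ 180, already the shorter path).
H = 289 + 0.31 × (-35) = 278.15 → 278°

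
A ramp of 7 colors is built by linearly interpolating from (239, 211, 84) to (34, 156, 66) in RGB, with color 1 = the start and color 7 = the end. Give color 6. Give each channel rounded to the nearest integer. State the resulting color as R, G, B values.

With 7 swatches and endpoints inclusive, swatch 6 sits at t = (6 − 1)/(7 − 1) = 5/6 ≈ 0.8333.
R = 239 + 0.8333 × (34 − 239) = 68.173 → 68
G = 211 + 0.8333 × (156 − 211) = 165.168 → 165
B = 84 + 0.8333 × (66 − 84) = 69.001 → 69

(68, 165, 69)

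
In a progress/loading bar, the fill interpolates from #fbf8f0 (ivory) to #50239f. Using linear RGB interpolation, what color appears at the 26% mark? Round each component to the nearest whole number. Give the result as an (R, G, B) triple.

#fbf8f0 → (251, 248, 240); #50239f → (80, 35, 159).
26% corresponds to t = 0.26.
R = 251 + 0.26 × (80 − 251) = 251 + 0.26 × -171 = 206.54 → 207
G = 248 + 0.26 × (35 − 248) = 248 + 0.26 × -213 = 192.62 → 193
B = 240 + 0.26 × (159 − 240) = 240 + 0.26 × -81 = 218.94 → 219
So the blended color is (207, 193, 219), about #cfc1db.

(207, 193, 219)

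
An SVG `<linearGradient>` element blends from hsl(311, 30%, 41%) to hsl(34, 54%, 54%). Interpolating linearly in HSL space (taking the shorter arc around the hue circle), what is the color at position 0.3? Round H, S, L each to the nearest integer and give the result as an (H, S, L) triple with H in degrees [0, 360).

Hue: 34 − 311 = -277°, but |-277| > 180 so the shorter arc goes the other way: Δh = -277 + 360 = 83°.
H = 311 + 0.3 × (83) = 335.9 → 336°
S = 30 + 0.3 × (54 − 30) = 37.2 → 37%
L = 41 + 0.3 × (54 − 41) = 44.9 → 45%

(336, 37, 45)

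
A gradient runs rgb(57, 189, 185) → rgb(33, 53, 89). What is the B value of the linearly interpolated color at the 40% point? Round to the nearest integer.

B = 185 + 0.4 × (89 − 185) = 146.6 → 147

147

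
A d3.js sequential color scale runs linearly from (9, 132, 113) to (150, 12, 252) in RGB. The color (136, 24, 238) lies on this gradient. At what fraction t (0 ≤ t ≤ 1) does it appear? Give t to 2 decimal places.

0.90

Invert the lerp on the R channel (largest span, 141): t = (136 − 9) / (150 − 9) = 127/141 = 0.90071.
Check on G: (24 − 132)/(12 − 132) = 0.9 ✓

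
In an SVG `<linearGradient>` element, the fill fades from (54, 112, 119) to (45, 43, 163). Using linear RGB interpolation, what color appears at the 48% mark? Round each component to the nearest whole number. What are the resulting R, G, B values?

(50, 79, 140)

48% corresponds to t = 0.48.
R = 54 + 0.48 × (45 − 54) = 54 + 0.48 × -9 = 49.68 → 50
G = 112 + 0.48 × (43 − 112) = 112 + 0.48 × -69 = 78.88 → 79
B = 119 + 0.48 × (163 − 119) = 119 + 0.48 × 44 = 140.12 → 140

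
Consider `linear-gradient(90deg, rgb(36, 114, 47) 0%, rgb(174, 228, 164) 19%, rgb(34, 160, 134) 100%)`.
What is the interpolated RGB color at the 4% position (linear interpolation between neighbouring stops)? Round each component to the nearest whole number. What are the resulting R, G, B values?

4% lies between the 0% and 19% stops, so the local fraction is t = (4 − 0)/(19 − 0) = 4/19 ≈ 0.2105.
R = 36 + 0.2105 × (174 − 36) = 65.049 → 65
G = 114 + 0.2105 × (228 − 114) = 137.997 → 138
B = 47 + 0.2105 × (164 − 47) = 71.629 → 72

(65, 138, 72)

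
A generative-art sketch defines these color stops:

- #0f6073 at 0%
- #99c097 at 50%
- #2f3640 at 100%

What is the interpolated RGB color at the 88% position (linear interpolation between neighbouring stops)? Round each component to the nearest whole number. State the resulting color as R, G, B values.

88% lies between the 50% and 100% stops, so the local fraction is t = (88 − 50)/(100 − 50) = 38/50 ≈ 0.76.
#99c097 → (153, 192, 151); #2f3640 → (47, 54, 64).
R = 153 + 0.76 × (47 − 153) = 72.44 → 72
G = 192 + 0.76 × (54 − 192) = 87.12 → 87
B = 151 + 0.76 × (64 − 151) = 84.88 → 85

(72, 87, 85)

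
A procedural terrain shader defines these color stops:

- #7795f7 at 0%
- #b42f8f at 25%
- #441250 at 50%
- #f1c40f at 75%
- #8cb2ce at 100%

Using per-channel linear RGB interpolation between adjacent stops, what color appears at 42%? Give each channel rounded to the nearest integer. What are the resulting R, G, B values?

42% lies between the 25% and 50% stops, so the local fraction is t = (42 − 25)/(50 − 25) = 17/25 ≈ 0.68.
#b42f8f → (180, 47, 143); #441250 → (68, 18, 80).
R = 180 + 0.68 × (68 − 180) = 103.84 → 104
G = 47 + 0.68 × (18 − 47) = 27.28 → 27
B = 143 + 0.68 × (80 − 143) = 100.16 → 100

(104, 27, 100)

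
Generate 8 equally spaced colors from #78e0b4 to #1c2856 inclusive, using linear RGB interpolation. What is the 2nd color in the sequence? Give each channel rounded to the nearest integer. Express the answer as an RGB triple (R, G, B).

(107, 198, 167)

With 8 swatches and endpoints inclusive, swatch 2 sits at t = (2 − 1)/(8 − 1) = 1/7 ≈ 0.1429.
#78e0b4 → (120, 224, 180); #1c2856 → (28, 40, 86).
R = 120 + 0.1429 × (28 − 120) = 106.853 → 107
G = 224 + 0.1429 × (40 − 224) = 197.706 → 198
B = 180 + 0.1429 × (86 − 180) = 166.567 → 167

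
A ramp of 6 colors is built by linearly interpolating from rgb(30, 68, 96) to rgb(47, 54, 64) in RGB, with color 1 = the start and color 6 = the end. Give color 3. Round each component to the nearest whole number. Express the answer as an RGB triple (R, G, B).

(37, 62, 83)

With 6 swatches and endpoints inclusive, swatch 3 sits at t = (3 − 1)/(6 − 1) = 2/5 ≈ 0.4.
R = 30 + 0.4 × (47 − 30) = 36.8 → 37
G = 68 + 0.4 × (54 − 68) = 62.4 → 62
B = 96 + 0.4 × (64 − 96) = 83.2 → 83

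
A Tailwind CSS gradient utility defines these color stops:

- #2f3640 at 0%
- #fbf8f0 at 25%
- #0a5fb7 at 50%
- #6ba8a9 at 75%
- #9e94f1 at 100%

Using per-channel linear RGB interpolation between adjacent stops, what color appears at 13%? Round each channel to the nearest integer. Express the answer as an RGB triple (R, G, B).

(153, 155, 156)

13% lies between the 0% and 25% stops, so the local fraction is t = (13 − 0)/(25 − 0) = 13/25 ≈ 0.52.
#2f3640 → (47, 54, 64); #fbf8f0 → (251, 248, 240).
R = 47 + 0.52 × (251 − 47) = 153.08 → 153
G = 54 + 0.52 × (248 − 54) = 154.88 → 155
B = 64 + 0.52 × (240 − 64) = 155.52 → 156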